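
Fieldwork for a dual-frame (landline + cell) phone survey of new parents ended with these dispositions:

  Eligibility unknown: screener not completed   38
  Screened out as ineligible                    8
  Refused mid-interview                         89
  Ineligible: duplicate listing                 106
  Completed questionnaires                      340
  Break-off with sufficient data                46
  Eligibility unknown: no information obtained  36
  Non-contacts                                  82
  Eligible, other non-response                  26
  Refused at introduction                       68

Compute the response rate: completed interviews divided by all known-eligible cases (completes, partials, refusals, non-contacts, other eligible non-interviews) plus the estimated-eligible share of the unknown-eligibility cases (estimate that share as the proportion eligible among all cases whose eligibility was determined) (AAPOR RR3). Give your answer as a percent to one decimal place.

Refusal or break-off = 68 + 89 = 157
Undetermined eligibility = 38 + 36 = 74
Ineligible = 8 + 106 = 114
Num: 340
Determined eligible: 340 + 46 + 157 + 82 + 26 = 651
e = 651 / (651 + 114) = 651 / 765 = 0.8510
Eligible share of unknowns: 0.8510 × 74 = 62.97
Base: 651 + 62.97 = 713.97
RR3 = 340 / 713.97 = 0.4762

47.6%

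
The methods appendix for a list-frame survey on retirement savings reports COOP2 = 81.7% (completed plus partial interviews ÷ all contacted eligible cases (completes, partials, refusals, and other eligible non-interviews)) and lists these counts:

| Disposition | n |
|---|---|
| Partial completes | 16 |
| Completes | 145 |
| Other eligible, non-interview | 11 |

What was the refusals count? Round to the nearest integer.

25

Num → 145 + 16 = 161
COOP2 = 161 / D = 0.817
D = 161 / 0.817 = 197.1
Rest of base = 172
refusals = 197.1 − 172 ≈ 25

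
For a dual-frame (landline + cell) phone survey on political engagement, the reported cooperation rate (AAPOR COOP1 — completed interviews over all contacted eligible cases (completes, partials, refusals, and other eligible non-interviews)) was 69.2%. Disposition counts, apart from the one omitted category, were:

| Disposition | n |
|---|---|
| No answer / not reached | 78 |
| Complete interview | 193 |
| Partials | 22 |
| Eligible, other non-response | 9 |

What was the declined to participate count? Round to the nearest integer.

55

COOP1 = 193 / D = 0.692
D = 193 / 0.692 = 278.9
Rest of base = 224
declined to participate = 278.9 − 224 ≈ 55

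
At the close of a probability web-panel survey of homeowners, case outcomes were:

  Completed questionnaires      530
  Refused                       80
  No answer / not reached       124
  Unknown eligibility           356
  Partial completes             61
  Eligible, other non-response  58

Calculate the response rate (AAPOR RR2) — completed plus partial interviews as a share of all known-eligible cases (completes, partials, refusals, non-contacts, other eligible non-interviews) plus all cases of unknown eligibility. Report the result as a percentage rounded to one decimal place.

Num: 530 + 61 = 591
Base: 530 + 61 + 80 + 124 + 58 + 356 = 1209
RR2 = 591 / 1209 = 0.4888

48.9%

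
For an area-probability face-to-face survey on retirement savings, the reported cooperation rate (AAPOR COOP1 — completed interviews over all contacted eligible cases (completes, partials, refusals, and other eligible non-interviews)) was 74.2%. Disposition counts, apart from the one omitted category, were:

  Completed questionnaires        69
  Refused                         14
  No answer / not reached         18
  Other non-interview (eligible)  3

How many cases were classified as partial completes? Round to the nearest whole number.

COOP1 = 69 / D = 0.742
D = 69 / 0.742 = 93.0
Other denominator terms total 86
partial completes = 93.0 − 86 ≈ 7

7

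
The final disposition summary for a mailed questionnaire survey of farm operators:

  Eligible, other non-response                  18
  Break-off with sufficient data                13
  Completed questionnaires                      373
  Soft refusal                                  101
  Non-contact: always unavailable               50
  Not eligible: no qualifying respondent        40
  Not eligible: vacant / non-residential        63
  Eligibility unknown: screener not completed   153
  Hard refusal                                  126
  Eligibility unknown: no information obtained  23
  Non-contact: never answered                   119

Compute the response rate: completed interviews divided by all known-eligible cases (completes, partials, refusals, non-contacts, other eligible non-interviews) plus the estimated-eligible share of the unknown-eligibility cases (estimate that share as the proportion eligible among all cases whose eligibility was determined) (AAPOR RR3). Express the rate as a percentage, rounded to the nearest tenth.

Refusal or break-off = 126 + 101 = 227
Non-contacts = 119 + 50 = 169
Unknown if eligible = 153 + 23 = 176
Screened out, ineligible = 40 + 63 = 103
Num → 373
Eligible (known) → 373 + 13 + 227 + 169 + 18 = 800
e = 800 / (800 + 103) = 800 / 903 = 0.8859
Eligible share of unknowns → 0.8859 × 176 = 155.92
Denominator → 800 + 155.92 = 955.92
RR3 = 373 / 955.92 = 0.3902

39.0%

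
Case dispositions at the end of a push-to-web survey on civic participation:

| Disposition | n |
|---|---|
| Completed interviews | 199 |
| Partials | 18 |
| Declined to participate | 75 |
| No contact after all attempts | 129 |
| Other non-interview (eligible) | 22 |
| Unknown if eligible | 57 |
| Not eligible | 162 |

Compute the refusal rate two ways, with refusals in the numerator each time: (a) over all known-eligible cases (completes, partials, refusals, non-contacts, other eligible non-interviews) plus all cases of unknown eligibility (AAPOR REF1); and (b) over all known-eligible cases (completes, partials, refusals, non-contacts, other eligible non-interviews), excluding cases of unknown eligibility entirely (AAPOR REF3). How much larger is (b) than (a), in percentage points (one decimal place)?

1.9

Top: 75
Denominator: 199 + 18 + 75 + 129 + 22 + 57 = 500
REF1 = 75 / 500 = 0.1500
Denominator: 199 + 18 + 75 + 129 + 22 = 443
REF3 = 75 / 443 = 0.1693
Difference = 16.93 − 15.00 = 1.93 percentage points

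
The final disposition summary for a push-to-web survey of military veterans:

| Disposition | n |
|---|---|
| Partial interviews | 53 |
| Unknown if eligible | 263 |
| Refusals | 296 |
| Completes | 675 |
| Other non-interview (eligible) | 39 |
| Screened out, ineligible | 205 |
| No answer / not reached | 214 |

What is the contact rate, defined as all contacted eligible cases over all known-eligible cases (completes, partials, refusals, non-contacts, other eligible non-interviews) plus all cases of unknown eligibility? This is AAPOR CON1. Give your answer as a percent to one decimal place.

Top: 675 + 53 + 296 + 39 = 1063
Denominator: 675 + 53 + 296 + 214 + 39 + 263 = 1540
CON1 = 1063 / 1540 = 0.6903

69.0%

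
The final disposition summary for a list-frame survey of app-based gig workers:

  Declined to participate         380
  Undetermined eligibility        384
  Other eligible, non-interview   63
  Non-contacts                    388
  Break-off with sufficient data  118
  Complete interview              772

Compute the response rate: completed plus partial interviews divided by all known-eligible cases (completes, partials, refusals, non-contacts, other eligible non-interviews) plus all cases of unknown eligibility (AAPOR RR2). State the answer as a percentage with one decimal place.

42.3%

Top = 772 + 118 = 890
Base = 772 + 118 + 380 + 388 + 63 + 384 = 2105
RR2 = 890 / 2105 = 0.4228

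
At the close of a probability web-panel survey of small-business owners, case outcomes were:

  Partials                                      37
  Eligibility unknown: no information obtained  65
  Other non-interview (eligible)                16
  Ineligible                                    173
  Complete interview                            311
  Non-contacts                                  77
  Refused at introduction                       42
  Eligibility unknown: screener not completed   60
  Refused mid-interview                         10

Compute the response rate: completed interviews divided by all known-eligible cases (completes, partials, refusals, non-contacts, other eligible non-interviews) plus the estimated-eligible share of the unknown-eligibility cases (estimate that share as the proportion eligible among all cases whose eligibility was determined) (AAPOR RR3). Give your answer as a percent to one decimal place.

Refusals = 42 + 10 = 52
Undetermined eligibility = 60 + 65 = 125
Top = 311
Determined eligible = 311 + 37 + 52 + 77 + 16 = 493
e = 493 / (493 + 173) = 493 / 666 = 0.7402
Estimated eligible among unknowns = 0.7402 × 125 = 92.52
Base = 493 + 92.52 = 585.52
RR3 = 311 / 585.52 = 0.5312

53.1%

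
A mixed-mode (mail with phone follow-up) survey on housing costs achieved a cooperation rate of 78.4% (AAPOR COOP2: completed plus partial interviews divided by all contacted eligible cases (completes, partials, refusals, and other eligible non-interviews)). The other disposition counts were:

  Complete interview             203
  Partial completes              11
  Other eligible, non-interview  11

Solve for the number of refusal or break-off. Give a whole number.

Numerator: 203 + 11 = 214
COOP2 = 214 / D = 0.784
D = 214 / 0.784 = 273.0
Rest of base = 225
refusal or break-off = 273.0 − 225 ≈ 48

48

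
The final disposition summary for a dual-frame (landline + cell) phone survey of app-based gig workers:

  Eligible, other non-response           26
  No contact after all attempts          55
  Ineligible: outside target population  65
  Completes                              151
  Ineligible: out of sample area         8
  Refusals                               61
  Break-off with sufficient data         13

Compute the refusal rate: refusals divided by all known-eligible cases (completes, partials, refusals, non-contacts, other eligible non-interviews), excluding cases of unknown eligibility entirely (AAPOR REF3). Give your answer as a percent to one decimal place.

19.9%

Out of scope = 65 + 8 = 73
Numerator = 61
Denominator = 151 + 13 + 61 + 55 + 26 = 306
REF3 = 61 / 306 = 0.1993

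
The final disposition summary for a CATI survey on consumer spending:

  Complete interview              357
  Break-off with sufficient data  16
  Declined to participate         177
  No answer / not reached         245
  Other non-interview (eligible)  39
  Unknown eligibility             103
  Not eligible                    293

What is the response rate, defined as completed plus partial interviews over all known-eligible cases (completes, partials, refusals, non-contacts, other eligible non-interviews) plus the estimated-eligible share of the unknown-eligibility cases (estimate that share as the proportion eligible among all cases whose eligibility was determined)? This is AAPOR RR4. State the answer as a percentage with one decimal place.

41.0%

Numerator: 357 + 16 = 373
Known eligible: 357 + 16 + 177 + 245 + 39 = 834
e = 834 / (834 + 293) = 834 / 1127 = 0.7400
e × U: 0.7400 × 103 = 76.22
Denom: 834 + 76.22 = 910.22
RR4 = 373 / 910.22 = 0.4098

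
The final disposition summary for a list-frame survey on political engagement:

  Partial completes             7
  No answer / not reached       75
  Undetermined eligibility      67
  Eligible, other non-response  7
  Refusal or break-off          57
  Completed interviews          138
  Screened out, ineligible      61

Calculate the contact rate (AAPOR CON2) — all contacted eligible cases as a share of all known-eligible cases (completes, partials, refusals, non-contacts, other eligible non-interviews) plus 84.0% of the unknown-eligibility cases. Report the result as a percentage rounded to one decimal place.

Num = 138 + 7 + 57 + 7 = 209
Eligible (known) = 138 + 7 + 57 + 75 + 7 = 284
Eligible share of unknowns = 0.8400 × 67 = 56.28
Denom = 284 + 56.28 = 340.28
CON2 = 209 / 340.28 = 0.6142

61.4%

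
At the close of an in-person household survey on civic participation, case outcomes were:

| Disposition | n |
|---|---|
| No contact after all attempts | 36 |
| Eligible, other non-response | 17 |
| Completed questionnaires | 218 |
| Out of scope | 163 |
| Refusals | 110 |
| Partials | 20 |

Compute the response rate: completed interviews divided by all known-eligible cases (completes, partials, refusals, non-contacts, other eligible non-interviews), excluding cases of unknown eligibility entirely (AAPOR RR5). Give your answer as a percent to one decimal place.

Num = 218
Base = 218 + 20 + 110 + 36 + 17 = 401
RR5 = 218 / 401 = 0.5436

54.4%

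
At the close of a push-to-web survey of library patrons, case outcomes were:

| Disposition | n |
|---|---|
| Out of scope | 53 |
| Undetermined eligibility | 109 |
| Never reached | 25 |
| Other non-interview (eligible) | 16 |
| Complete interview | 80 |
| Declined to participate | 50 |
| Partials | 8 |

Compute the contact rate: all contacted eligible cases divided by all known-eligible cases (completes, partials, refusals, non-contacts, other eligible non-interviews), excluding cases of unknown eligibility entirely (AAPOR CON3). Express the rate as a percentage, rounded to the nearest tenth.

Num = 80 + 8 + 50 + 16 = 154
Base = 80 + 8 + 50 + 25 + 16 = 179
CON3 = 154 / 179 = 0.8603

86.0%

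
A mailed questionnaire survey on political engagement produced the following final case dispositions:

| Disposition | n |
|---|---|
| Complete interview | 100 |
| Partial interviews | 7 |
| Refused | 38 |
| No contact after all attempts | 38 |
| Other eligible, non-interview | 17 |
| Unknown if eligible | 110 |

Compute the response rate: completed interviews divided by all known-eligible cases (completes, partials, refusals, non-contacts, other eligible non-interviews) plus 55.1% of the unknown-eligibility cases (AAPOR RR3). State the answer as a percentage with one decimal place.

Num: 100
Determined eligible: 100 + 7 + 38 + 38 + 17 = 200
Estimated eligible among unknowns: 0.5510 × 110 = 60.61
Denominator: 200 + 60.61 = 260.61
RR3 = 100 / 260.61 = 0.3837

38.4%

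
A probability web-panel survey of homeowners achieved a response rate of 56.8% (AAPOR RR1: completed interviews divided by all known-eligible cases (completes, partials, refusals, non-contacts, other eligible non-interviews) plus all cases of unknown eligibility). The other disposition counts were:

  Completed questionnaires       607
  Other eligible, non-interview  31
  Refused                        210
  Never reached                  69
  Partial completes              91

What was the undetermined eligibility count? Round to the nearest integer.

61

RR1 = 607 / D = 0.568
D = 607 / 0.568 = 1068.7
Remaining denominator categories sum to 1008
undetermined eligibility = 1068.7 − 1008 ≈ 61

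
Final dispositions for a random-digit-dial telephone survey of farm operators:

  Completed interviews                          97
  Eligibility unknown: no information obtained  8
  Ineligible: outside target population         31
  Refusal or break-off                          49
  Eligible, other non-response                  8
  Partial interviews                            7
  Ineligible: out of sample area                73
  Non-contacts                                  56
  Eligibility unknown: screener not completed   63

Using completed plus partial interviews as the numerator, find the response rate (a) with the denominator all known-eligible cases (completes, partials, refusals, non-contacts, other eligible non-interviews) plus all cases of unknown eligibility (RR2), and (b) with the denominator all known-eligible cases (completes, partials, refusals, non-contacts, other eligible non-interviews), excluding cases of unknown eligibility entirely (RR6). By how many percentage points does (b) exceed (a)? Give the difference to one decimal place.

11.8

Eligibility not determined = 63 + 8 = 71
Not eligible = 31 + 73 = 104
Num = 97 + 7 = 104
Base = 97 + 7 + 49 + 56 + 8 + 71 = 288
RR2 = 104 / 288 = 0.3611
Base = 97 + 7 + 49 + 56 + 8 = 217
RR6 = 104 / 217 = 0.4793
Difference = 47.93 − 36.11 = 11.82 percentage points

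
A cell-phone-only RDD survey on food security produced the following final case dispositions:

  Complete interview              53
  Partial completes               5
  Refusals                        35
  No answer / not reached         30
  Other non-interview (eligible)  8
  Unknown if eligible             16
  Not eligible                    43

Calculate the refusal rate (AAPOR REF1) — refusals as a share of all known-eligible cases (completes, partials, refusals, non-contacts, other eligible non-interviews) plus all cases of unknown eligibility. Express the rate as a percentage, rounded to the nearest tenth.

Top: 35
Base: 53 + 5 + 35 + 30 + 8 + 16 = 147
REF1 = 35 / 147 = 0.2381

23.8%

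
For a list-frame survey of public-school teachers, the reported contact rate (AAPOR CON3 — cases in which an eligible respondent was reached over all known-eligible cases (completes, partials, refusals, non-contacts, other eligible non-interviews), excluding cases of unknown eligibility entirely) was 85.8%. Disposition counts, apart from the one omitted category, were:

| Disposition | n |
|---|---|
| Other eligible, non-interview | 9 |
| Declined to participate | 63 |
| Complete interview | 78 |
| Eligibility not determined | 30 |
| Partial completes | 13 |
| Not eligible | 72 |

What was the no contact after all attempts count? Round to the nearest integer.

Numerator = 78 + 13 + 63 + 9 = 163
CON3 = 163 / D = 0.858
D = 163 / 0.858 = 190.0
Rest of base = 163
no contact after all attempts = 190.0 − 163 ≈ 27

27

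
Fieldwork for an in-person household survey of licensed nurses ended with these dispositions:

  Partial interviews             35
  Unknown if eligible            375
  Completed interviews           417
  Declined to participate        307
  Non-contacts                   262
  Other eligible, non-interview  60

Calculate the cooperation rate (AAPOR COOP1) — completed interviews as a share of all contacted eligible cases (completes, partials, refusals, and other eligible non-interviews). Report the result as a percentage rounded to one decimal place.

50.9%

Numerator → 417
Denominator → 417 + 35 + 307 + 60 = 819
COOP1 = 417 / 819 = 0.5092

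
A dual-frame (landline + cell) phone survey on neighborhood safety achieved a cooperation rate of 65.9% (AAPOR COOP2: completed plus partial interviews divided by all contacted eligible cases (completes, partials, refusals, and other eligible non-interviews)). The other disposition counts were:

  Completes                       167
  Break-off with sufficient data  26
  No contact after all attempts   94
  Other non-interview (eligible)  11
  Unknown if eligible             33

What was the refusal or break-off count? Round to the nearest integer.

Numerator: 167 + 26 = 193
COOP2 = 193 / D = 0.659
D = 193 / 0.659 = 292.9
Other denominator terms total 204
refusal or break-off = 292.9 − 204 ≈ 89

89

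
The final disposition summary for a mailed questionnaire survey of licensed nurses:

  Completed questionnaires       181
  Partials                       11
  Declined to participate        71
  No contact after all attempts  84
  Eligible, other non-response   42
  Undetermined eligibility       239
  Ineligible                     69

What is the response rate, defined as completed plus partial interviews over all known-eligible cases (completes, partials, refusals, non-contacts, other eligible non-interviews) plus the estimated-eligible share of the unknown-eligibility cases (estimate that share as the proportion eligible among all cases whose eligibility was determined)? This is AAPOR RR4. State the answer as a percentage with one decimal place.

32.4%

Numerator → 181 + 11 = 192
Eligible (known) → 181 + 11 + 71 + 84 + 42 = 389
e = 389 / (389 + 69) = 389 / 458 = 0.8493
Estimated eligible among unknowns → 0.8493 × 239 = 202.98
Denominator → 389 + 202.98 = 591.98
RR4 = 192 / 591.98 = 0.3243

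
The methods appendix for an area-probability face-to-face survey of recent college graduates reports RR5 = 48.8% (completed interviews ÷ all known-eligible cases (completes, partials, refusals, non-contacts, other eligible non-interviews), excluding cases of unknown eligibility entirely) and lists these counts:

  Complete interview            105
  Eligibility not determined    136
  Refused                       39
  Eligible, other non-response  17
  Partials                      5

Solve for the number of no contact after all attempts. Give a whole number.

RR5 = 105 / D = 0.488
D = 105 / 0.488 = 215.2
Remaining denominator categories sum to 166
no contact after all attempts = 215.2 − 166 ≈ 49

49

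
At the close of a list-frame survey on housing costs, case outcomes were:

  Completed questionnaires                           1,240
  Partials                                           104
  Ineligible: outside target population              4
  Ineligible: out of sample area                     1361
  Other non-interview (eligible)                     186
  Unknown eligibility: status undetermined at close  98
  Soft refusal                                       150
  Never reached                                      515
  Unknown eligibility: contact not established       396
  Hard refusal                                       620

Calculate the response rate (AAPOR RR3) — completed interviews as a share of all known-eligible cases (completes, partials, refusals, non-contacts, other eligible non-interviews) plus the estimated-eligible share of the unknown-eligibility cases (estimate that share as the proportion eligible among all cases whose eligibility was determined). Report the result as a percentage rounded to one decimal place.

Refusal or break-off = 620 + 150 = 770
Eligibility not determined = 396 + 98 = 494
Ineligible = 4 + 1361 = 1365
Top → 1240
Eligible (known) → 1240 + 104 + 770 + 515 + 186 = 2815
e = 2815 / (2815 + 1365) = 2815 / 4180 = 0.6734
e × U → 0.6734 × 494 = 332.66
Denom → 2815 + 332.66 = 3147.66
RR3 = 1240 / 3147.66 = 0.3939

39.4%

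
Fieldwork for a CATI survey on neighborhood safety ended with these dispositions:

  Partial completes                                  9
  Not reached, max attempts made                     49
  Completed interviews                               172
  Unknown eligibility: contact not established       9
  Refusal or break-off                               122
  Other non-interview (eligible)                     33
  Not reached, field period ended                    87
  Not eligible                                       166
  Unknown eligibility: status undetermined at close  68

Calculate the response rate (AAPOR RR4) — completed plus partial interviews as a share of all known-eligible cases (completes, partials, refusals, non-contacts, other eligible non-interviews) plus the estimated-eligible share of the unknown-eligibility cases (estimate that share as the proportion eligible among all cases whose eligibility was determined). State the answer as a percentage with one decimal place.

34.2%

Non-contacts = 87 + 49 = 136
Eligibility not determined = 9 + 68 = 77
Numerator → 172 + 9 = 181
Determined eligible → 172 + 9 + 122 + 136 + 33 = 472
e = 472 / (472 + 166) = 472 / 638 = 0.7398
Eligible share of unknowns → 0.7398 × 77 = 56.96
Base → 472 + 56.96 = 528.96
RR4 = 181 / 528.96 = 0.3422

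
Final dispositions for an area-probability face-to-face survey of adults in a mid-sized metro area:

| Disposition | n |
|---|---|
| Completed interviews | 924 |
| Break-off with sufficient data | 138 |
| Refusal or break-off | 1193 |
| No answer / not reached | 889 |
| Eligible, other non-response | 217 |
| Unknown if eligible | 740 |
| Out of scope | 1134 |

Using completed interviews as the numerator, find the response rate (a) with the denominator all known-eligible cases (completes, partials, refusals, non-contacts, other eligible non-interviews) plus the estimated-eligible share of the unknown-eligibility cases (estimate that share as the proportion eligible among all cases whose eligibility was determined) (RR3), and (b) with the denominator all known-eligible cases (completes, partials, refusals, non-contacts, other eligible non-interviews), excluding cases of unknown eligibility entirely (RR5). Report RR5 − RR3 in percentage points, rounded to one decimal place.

3.9

Numerator: 924
Determined eligible: 924 + 138 + 1193 + 889 + 217 = 3361
e = 3361 / (3361 + 1134) = 3361 / 4495 = 0.7477
e × U: 0.7477 × 740 = 553.30
Denominator: 3361 + 553.30 = 3914.30
RR3 = 924 / 3914.30 = 0.2361
Denominator: 924 + 138 + 1193 + 889 + 217 = 3361
RR5 = 924 / 3361 = 0.2749
Difference = 27.49 − 23.61 = 3.88 percentage points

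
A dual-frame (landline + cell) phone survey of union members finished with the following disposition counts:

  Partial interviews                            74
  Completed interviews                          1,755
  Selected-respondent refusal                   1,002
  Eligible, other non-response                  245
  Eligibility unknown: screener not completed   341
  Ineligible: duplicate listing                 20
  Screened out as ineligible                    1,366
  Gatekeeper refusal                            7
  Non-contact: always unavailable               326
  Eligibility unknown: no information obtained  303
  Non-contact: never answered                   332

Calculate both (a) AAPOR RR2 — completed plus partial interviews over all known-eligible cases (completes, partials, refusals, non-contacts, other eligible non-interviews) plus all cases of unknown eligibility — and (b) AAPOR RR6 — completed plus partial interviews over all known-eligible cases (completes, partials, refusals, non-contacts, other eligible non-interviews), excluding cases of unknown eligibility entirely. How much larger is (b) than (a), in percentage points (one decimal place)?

Declined to participate = 7 + 1002 = 1009
Never reached = 332 + 326 = 658
Unknown eligibility = 341 + 303 = 644
Not eligible = 1366 + 20 = 1386
Top → 1755 + 74 = 1829
Denom → 1755 + 74 + 1009 + 658 + 245 + 644 = 4385
RR2 = 1829 / 4385 = 0.4171
Denom → 1755 + 74 + 1009 + 658 + 245 = 3741
RR6 = 1829 / 3741 = 0.4889
Difference = 48.89 − 41.71 = 7.18 percentage points

7.2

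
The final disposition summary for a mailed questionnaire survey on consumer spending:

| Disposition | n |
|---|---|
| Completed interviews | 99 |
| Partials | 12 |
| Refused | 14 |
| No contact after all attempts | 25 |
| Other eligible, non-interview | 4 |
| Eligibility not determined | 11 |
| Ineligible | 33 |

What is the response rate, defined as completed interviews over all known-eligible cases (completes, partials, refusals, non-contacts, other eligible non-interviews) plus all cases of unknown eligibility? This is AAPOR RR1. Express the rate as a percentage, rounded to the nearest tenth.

Top: 99
Denom: 99 + 12 + 14 + 25 + 4 + 11 = 165
RR1 = 99 / 165 = 0.6000

60.0%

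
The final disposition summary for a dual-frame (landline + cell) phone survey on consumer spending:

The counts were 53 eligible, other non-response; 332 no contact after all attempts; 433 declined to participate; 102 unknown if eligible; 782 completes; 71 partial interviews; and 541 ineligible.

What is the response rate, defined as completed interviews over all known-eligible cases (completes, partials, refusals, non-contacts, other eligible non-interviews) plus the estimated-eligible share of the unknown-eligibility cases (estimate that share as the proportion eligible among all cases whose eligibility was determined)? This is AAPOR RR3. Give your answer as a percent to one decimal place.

44.7%

Numerator = 782
Eligible (known) = 782 + 71 + 433 + 332 + 53 = 1671
e = 1671 / (1671 + 541) = 1671 / 2212 = 0.7554
Eligible share of unknowns = 0.7554 × 102 = 77.05
Denominator = 1671 + 77.05 = 1748.05
RR3 = 782 / 1748.05 = 0.4474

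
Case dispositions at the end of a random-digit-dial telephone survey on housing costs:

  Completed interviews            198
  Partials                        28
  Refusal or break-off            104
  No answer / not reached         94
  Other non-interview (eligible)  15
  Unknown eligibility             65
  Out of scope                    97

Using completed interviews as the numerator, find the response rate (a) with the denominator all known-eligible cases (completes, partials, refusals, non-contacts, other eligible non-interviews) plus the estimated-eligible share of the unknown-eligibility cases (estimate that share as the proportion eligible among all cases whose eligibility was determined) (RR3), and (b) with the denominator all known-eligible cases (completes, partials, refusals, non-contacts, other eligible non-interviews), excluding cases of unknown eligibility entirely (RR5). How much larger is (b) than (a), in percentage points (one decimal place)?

4.9

Numerator: 198
Determined eligible: 198 + 28 + 104 + 94 + 15 = 439
e = 439 / (439 + 97) = 439 / 536 = 0.8190
Eligible share of unknowns: 0.8190 × 65 = 53.23
Denom: 439 + 53.23 = 492.23
RR3 = 198 / 492.23 = 0.4023
Denom: 198 + 28 + 104 + 94 + 15 = 439
RR5 = 198 / 439 = 0.4510
Difference = 45.10 − 40.23 = 4.87 percentage points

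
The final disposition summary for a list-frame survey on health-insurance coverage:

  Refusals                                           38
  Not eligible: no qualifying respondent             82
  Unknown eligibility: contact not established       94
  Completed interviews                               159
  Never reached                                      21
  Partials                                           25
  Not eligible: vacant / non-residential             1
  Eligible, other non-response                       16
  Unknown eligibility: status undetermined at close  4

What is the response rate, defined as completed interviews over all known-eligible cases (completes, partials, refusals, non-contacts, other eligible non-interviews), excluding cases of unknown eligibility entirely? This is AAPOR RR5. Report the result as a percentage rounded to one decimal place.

61.4%

Undetermined eligibility = 94 + 4 = 98
Ineligible = 82 + 1 = 83
Top = 159
Denominator = 159 + 25 + 38 + 21 + 16 = 259
RR5 = 159 / 259 = 0.6139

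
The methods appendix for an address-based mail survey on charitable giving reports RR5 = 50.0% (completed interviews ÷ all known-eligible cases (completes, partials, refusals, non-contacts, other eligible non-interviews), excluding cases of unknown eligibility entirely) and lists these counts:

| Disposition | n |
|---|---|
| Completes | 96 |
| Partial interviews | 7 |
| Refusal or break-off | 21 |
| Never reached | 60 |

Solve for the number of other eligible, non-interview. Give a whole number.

RR5 = 96 / D = 0.500
D = 96 / 0.500 = 192.0
Remaining denominator categories sum to 184
other eligible, non-interview = 192.0 − 184 ≈ 8

8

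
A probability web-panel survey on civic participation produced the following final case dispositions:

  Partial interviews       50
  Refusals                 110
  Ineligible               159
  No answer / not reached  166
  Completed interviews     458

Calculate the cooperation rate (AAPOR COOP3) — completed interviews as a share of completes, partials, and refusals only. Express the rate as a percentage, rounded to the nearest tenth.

74.1%

Top = 458
Denom = 458 + 50 + 110 = 618
COOP3 = 458 / 618 = 0.7411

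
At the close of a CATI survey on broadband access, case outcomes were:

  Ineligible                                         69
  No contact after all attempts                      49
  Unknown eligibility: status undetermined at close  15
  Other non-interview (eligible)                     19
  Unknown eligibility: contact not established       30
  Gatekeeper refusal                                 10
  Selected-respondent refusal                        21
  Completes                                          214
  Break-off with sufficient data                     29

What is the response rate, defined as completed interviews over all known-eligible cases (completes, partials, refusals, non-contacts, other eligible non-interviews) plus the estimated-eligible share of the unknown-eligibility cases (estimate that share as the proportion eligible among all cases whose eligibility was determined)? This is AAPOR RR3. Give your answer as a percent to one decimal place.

56.4%

Refusals = 10 + 21 = 31
Eligibility not determined = 30 + 15 = 45
Numerator = 214
Determined eligible = 214 + 29 + 31 + 49 + 19 = 342
e = 342 / (342 + 69) = 342 / 411 = 0.8321
Eligible share of unknowns = 0.8321 × 45 = 37.44
Denom = 342 + 37.44 = 379.44
RR3 = 214 / 379.44 = 0.5640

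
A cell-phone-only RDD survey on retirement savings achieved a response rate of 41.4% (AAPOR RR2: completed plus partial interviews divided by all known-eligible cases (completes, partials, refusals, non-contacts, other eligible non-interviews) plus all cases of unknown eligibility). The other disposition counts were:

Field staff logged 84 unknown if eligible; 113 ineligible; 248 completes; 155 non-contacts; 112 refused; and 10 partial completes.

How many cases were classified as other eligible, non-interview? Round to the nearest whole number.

14

Top = 248 + 10 = 258
RR2 = 258 / D = 0.414
D = 258 / 0.414 = 623.2
Rest of base = 609
other eligible, non-interview = 623.2 − 609 ≈ 14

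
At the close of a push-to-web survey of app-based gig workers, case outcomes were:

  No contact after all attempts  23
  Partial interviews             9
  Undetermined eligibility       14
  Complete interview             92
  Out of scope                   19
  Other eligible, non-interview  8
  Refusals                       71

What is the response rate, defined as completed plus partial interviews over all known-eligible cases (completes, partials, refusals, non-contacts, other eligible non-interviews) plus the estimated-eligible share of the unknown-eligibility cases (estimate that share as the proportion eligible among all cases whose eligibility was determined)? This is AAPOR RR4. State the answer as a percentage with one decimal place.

Top = 92 + 9 = 101
Known eligible = 92 + 9 + 71 + 23 + 8 = 203
e = 203 / (203 + 19) = 203 / 222 = 0.9144
Eligible share of unknowns = 0.9144 × 14 = 12.80
Denominator = 203 + 12.80 = 215.80
RR4 = 101 / 215.80 = 0.4680

46.8%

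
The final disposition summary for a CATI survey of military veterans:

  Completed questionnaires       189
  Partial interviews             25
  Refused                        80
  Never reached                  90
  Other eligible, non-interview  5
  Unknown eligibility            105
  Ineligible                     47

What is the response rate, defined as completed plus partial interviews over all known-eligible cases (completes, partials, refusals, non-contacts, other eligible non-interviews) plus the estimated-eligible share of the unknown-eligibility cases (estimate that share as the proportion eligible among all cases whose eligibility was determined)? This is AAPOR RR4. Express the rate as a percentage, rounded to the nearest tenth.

44.3%

Num → 189 + 25 = 214
Determined eligible → 189 + 25 + 80 + 90 + 5 = 389
e = 389 / (389 + 47) = 389 / 436 = 0.8922
Eligible share of unknowns → 0.8922 × 105 = 93.68
Denominator → 389 + 93.68 = 482.68
RR4 = 214 / 482.68 = 0.4434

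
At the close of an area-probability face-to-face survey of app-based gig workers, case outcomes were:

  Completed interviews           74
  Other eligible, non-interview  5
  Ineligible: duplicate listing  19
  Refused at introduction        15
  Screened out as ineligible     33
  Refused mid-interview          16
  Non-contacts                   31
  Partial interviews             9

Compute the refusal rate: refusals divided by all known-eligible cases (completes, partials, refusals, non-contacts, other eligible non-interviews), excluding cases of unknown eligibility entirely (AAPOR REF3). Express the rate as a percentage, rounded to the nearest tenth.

20.7%

Declined to participate = 15 + 16 = 31
Not eligible = 33 + 19 = 52
Num = 31
Base = 74 + 9 + 31 + 31 + 5 = 150
REF3 = 31 / 150 = 0.2067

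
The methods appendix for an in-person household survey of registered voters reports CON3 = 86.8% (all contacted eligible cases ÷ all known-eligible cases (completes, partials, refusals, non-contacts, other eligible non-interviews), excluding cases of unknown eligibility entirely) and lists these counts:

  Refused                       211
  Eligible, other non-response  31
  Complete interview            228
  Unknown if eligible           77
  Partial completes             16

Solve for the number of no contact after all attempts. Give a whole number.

74

Num = 228 + 16 + 211 + 31 = 486
CON3 = 486 / D = 0.868
D = 486 / 0.868 = 559.9
Other denominator terms total 486
no contact after all attempts = 559.9 − 486 ≈ 74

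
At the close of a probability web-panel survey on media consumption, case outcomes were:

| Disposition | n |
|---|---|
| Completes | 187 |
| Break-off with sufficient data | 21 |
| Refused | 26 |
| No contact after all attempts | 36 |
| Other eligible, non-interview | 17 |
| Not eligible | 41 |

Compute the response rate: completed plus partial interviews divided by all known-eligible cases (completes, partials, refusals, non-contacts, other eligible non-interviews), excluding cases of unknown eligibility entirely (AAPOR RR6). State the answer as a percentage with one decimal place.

Numerator: 187 + 21 = 208
Denom: 187 + 21 + 26 + 36 + 17 = 287
RR6 = 208 / 287 = 0.7247

72.5%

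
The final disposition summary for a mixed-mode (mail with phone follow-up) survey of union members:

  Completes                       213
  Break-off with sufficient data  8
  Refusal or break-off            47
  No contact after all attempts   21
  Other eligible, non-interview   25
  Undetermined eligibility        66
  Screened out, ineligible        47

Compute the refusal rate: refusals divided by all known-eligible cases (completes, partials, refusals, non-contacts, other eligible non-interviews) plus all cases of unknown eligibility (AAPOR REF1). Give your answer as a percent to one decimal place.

Top → 47
Base → 213 + 8 + 47 + 21 + 25 + 66 = 380
REF1 = 47 / 380 = 0.1237

12.4%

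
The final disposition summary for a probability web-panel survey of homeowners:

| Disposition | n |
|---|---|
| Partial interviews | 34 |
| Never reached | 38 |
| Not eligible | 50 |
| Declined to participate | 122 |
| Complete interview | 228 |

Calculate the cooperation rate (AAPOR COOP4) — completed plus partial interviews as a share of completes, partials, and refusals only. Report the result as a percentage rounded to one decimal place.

Numerator → 228 + 34 = 262
Denominator → 228 + 34 + 122 = 384
COOP4 = 262 / 384 = 0.6823

68.2%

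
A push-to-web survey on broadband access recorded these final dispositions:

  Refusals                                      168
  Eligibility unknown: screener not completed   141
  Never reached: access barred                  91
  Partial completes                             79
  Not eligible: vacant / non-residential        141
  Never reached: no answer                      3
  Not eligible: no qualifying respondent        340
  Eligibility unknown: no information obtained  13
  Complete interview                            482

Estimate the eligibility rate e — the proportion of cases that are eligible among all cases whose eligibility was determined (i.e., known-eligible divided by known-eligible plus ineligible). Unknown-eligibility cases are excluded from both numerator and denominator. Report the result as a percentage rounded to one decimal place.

Never reached = 3 + 91 = 94
Eligibility not determined = 141 + 13 = 154
Screened out, ineligible = 340 + 141 = 481
Eligible (known) = 482 + 79 + 168 + 94 = 823
e = 823 / (823 + 481) = 823 / 1304 = 0.6311

63.1%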